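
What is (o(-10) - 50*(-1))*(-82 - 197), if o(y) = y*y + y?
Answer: -39060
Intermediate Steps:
o(y) = y + y² (o(y) = y² + y = y + y²)
(o(-10) - 50*(-1))*(-82 - 197) = (-10*(1 - 10) - 50*(-1))*(-82 - 197) = (-10*(-9) + 50)*(-279) = (90 + 50)*(-279) = 140*(-279) = -39060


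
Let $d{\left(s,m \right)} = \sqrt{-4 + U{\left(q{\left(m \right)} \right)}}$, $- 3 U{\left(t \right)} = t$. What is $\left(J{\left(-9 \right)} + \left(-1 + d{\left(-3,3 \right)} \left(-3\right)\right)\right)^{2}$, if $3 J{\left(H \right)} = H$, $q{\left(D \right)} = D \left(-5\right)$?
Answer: $49$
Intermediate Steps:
$q{\left(D \right)} = - 5 D$
$J{\left(H \right)} = \frac{H}{3}$
$U{\left(t \right)} = - \frac{t}{3}$
$d{\left(s,m \right)} = \sqrt{-4 + \frac{5 m}{3}}$ ($d{\left(s,m \right)} = \sqrt{-4 - \frac{\left(-5\right) m}{3}} = \sqrt{-4 + \frac{5 m}{3}}$)
$\left(J{\left(-9 \right)} + \left(-1 + d{\left(-3,3 \right)} \left(-3\right)\right)\right)^{2} = \left(\frac{1}{3} \left(-9\right) + \left(-1 + \frac{\sqrt{-36 + 15 \cdot 3}}{3} \left(-3\right)\right)\right)^{2} = \left(-3 + \left(-1 + \frac{\sqrt{-36 + 45}}{3} \left(-3\right)\right)\right)^{2} = \left(-3 + \left(-1 + \frac{\sqrt{9}}{3} \left(-3\right)\right)\right)^{2} = \left(-3 + \left(-1 + \frac{1}{3} \cdot 3 \left(-3\right)\right)\right)^{2} = \left(-3 + \left(-1 + 1 \left(-3\right)\right)\right)^{2} = \left(-3 - 4\right)^{2} = \left(-7\right)^{2} = 49$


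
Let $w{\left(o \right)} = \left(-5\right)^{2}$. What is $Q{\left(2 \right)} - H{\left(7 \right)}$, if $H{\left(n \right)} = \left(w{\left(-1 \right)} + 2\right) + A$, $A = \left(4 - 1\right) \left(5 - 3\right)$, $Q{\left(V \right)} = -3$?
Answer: $-36$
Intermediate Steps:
$w{\left(o \right)} = 25$
$A = 6$ ($A = 3 \cdot 2 = 6$)
$H{\left(n \right)} = 33$ ($H{\left(n \right)} = \left(25 + 2\right) + 6 = 27 + 6 = 33$)
$Q{\left(2 \right)} - H{\left(7 \right)} = -3 - 33 = -36$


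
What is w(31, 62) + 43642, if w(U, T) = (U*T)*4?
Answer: 51330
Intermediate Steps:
w(U, T) = 4*T*U (w(U, T) = (T*U)*4 = 4*T*U)
w(31, 62) + 43642 = 4*62*31 + 43642 = 7688 + 43642 = 51330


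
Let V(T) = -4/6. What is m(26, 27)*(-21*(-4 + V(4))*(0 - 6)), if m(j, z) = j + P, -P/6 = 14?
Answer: 34104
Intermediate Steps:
P = -84 (P = -6*14 = -84)
V(T) = -2/3 (V(T) = -4*1/6 = -2/3)
m(j, z) = -84 + j (m(j, z) = j - 84 = -84 + j)
m(26, 27)*(-21*(-4 + V(4))*(0 - 6)) = (-84 + 26)*(-21*(-4 - 2/3)*(0 - 6)) = -(-1218)*(-14/3*(-6)) = -(-1218)*28 = -58*(-588) = 34104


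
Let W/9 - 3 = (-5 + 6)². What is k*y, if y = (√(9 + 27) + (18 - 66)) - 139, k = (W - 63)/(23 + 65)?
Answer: 4887/88 ≈ 55.534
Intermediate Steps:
W = 36 (W = 27 + 9*(-5 + 6)² = 27 + 9*1² = 27 + 9*1 = 27 + 9 = 36)
k = -27/88 (k = (36 - 63)/(23 + 65) = -27/88 ≈ -0.30682)
y = -181 (y = (√36 - 48) - 139 = (6 - 48) - 139 = -42 - 139 = -181)
k*y = -27/88*(-181) = 4887/88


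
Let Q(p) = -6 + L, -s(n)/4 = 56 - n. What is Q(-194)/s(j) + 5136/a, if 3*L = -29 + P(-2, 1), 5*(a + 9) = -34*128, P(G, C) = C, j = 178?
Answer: -18898891/3218604 ≈ -5.8718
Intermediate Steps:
a = -4397/5 (a = -9 + (-34*128)/5 = -9 + (⅕)*(-4352) = -9 - 4352/5 = -4397/5 ≈ -879.40)
L = -28/3 (L = (-29 + 1)/3 = (⅓)*(-28) = -28/3 ≈ -9.3333)
s(n) = -224 + 4*n (s(n) = -4*(56 - n) = -224 + 4*n)
Q(p) = -46/3 (Q(p) = -6 - 28/3 = -46/3)
Q(-194)/s(j) + 5136/a = -46/(3*(-224 + 4*178)) + 5136/(-4397/5) = -46/(3*(-224 + 712)) + 5136*(-5/4397) = -46/3/488 - 25680/4397 = -46/3*1/488 - 25680/4397 = -23/732 - 25680/4397 = -18898891/3218604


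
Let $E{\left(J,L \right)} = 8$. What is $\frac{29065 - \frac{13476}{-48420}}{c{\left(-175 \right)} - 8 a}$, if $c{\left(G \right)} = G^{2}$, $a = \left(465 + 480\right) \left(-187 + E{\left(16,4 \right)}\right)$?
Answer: $\frac{117278398}{5583895275} \approx 0.021003$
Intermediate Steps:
$a = -169155$ ($a = \left(465 + 480\right) \left(-187 + 8\right) = 945 \left(-179\right) = -169155$)
$\frac{29065 - \frac{13476}{-48420}}{c{\left(-175 \right)} - 8 a} = \frac{29065 - \frac{13476}{-48420}}{\left(-175\right)^{2} - -1353240} = \frac{29065 - - \frac{1123}{4035}}{30625 + 1353240} = \frac{29065 + \frac{1123}{4035}}{1383865} = \frac{117278398}{4035} \cdot \frac{1}{1383865} = \frac{117278398}{5583895275}$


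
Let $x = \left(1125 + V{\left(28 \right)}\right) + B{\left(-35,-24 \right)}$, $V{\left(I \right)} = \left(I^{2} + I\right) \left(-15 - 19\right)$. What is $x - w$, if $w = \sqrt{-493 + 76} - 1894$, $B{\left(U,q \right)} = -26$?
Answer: $-24615 - i \sqrt{417} \approx -24615.0 - 20.421 i$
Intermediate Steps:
$V{\left(I \right)} = - 34 I - 34 I^{2}$ ($V{\left(I \right)} = \left(I + I^{2}\right) \left(-34\right) = - 34 I - 34 I^{2}$)
$x = -26509$ ($x = \left(1125 - 952 \left(1 + 28\right)\right) - 26 = \left(1125 - 952 \cdot 29\right) - 26 = \left(1125 - 27608\right) - 26 = -26483 - 26 = -26509$)
$w = -1894 + i \sqrt{417}$ ($w = \sqrt{-417} - 1894 = i \sqrt{417} - 1894 = -1894 + i \sqrt{417} \approx -1894.0 + 20.421 i$)
$x - w = -26509 - \left(-1894 + i \sqrt{417}\right) = -26509 + \left(1894 - i \sqrt{417}\right) = -24615 - i \sqrt{417}$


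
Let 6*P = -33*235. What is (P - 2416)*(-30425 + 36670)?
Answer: -46319165/2 ≈ -2.3160e+7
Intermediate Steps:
P = -2585/2 (P = (-33*235)/6 = (⅙)*(-7755) = -2585/2 ≈ -1292.5)
(P - 2416)*(-30425 + 36670) = (-2585/2 - 2416)*(-30425 + 36670) = -7417/2*6245 = -46319165/2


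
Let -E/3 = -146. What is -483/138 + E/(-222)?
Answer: -405/74 ≈ -5.4730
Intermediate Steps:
E = 438 (E = -3*(-146) = 438)
-483/138 + E/(-222) = -483/138 + 438/(-222) = -483*1/138 + 438*(-1/222) = -7/2 - 73/37 = -405/74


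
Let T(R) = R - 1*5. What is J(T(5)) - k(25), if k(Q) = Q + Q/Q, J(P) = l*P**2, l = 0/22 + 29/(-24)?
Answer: -26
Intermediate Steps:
T(R) = -5 + R (T(R) = R - 5 = -5 + R)
l = -29/24 (l = 0*(1/22) + 29*(-1/24) = 0 - 29/24 = -29/24 ≈ -1.2083)
J(P) = -29*P**2/24
k(Q) = 1 + Q (k(Q) = Q + 1 = 1 + Q)
J(T(5)) - k(25) = -29*(-5 + 5)**2/24 - (1 + 25) = -29/24*0**2 - 1*26 = -29/24*0 - 26 = 0 - 26 = -26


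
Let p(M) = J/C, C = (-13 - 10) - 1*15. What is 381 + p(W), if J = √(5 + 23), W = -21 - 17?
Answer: 381 - √7/19 ≈ 380.86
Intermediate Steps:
W = -38
C = -38 (C = -23 - 15 = -38)
J = 2*√7 (J = √28 = 2*√7 ≈ 5.2915)
p(M) = -√7/19 (p(M) = (2*√7)/(-38) = (2*√7)*(-1/38) = -√7/19)
381 + p(W) = 381 - √7/19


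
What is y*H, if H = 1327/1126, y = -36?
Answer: -23886/563 ≈ -42.426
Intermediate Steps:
H = 1327/1126 (H = 1327*(1/1126) = 1327/1126 ≈ 1.1785)
y*H = -36*1327/1126 = -23886/563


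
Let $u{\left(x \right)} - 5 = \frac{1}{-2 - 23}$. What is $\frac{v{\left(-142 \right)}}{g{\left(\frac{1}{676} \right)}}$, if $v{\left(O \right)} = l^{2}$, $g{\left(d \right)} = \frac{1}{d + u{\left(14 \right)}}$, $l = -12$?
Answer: $\frac{3018564}{4225} \approx 714.45$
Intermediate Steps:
$u{\left(x \right)} = \frac{124}{25}$ ($u{\left(x \right)} = 5 + \frac{1}{-2 - 23} = 5 + \frac{1}{-25} = 5 - \frac{1}{25} = \frac{124}{25}$)
$g{\left(d \right)} = \frac{1}{\frac{124}{25} + d}$ ($g{\left(d \right)} = \frac{1}{d + \frac{124}{25}} = \frac{1}{\frac{124}{25} + d}$)
$v{\left(O \right)} = 144$ ($v{\left(O \right)} = \left(-12\right)^{2} = 144$)
$\frac{v{\left(-142 \right)}}{g{\left(\frac{1}{676} \right)}} = \frac{144}{25 \frac{1}{124 + \frac{25}{676}}} = \frac{144}{25 \frac{1}{\frac{83849}{676}}} = \frac{144}{25 \cdot \frac{676}{83849}} = \frac{144}{\frac{16900}{83849}} = 144 \cdot \frac{83849}{16900} = \frac{3018564}{4225}$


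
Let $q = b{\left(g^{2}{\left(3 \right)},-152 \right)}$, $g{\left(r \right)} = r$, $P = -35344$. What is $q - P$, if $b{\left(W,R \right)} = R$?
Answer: $35192$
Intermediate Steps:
$q = -152$
$q - P = -152 - -35344 = -152 + 35344 = 35192$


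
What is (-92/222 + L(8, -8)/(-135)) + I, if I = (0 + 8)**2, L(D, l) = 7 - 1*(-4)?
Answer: 317203/4995 ≈ 63.504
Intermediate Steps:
L(D, l) = 11 (L(D, l) = 7 + 4 = 11)
I = 64 (I = 8**2 = 64)
(-92/222 + L(8, -8)/(-135)) + I = (-92/222 + 11/(-135)) + 64 = (-92*1/222 + 11*(-1/135)) + 64 = (-46/111 - 11/135) + 64 = -2477/4995 + 64 = 317203/4995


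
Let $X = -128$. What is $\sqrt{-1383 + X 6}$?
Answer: $3 i \sqrt{239} \approx 46.379 i$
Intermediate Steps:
$\sqrt{-1383 + X 6} = \sqrt{-1383 - 768} = \sqrt{-2151} = 3 i \sqrt{239}$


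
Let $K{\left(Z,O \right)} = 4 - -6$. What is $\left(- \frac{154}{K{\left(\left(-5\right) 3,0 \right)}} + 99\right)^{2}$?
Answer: $\frac{174724}{25} \approx 6989.0$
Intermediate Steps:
$K{\left(Z,O \right)} = 10$ ($K{\left(Z,O \right)} = 4 + 6 = 10$)
$\left(- \frac{154}{K{\left(\left(-5\right) 3,0 \right)}} + 99\right)^{2} = \left(- \frac{154}{10} + 99\right)^{2} = \left(\left(-154\right) \frac{1}{10} + 99\right)^{2} = \left(- \frac{77}{5} + 99\right)^{2} = \left(\frac{418}{5}\right)^{2} = \frac{174724}{25}$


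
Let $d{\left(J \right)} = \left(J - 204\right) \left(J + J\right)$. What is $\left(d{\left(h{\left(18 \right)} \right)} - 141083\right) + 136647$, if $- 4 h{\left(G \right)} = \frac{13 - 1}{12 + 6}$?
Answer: $- \frac{78623}{18} \approx -4367.9$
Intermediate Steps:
$h{\left(G \right)} = - \frac{1}{6}$ ($h{\left(G \right)} = - \frac{\left(13 - 1\right) \frac{1}{12 + 6}}{4} = - \frac{12 \cdot \frac{1}{18}}{4} = \left(- \frac{1}{4}\right) \frac{2}{3} = - \frac{1}{6}$)
$d{\left(J \right)} = 2 J \left(-204 + J\right)$ ($d{\left(J \right)} = \left(-204 + J\right) 2 J = 2 J \left(-204 + J\right)$)
$\left(d{\left(h{\left(18 \right)} \right)} - 141083\right) + 136647 = \left(2 \left(- \frac{1}{6}\right) \left(-204 - \frac{1}{6}\right) - 141083\right) + 136647 = \left(2 \left(- \frac{1}{6}\right) \left(- \frac{1225}{6}\right) - 141083\right) + 136647 = \left(\frac{1225}{18} - 141083\right) + 136647 = - \frac{2538269}{18} + 136647 = - \frac{78623}{18}$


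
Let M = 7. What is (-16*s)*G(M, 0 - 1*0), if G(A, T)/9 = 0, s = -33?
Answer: 0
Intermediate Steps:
G(A, T) = 0 (G(A, T) = 9*0 = 0)
(-16*s)*G(M, 0 - 1*0) = -16*(-33)*0 = 528*0 = 0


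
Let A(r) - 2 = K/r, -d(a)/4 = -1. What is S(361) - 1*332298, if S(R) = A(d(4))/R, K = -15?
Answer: -479838319/1444 ≈ -3.3230e+5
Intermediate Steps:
d(a) = 4 (d(a) = -4*(-1) = 4)
A(r) = 2 - 15/r
S(R) = -7/(4*R) (S(R) = (2 - 15/4)/R = -7/(4*R))
S(361) - 1*332298 = -7/4/361 - 1*332298 = -7/4*1/361 - 332298 = -7/1444 - 332298 = -479838319/1444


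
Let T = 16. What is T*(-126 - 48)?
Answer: -2784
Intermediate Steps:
T*(-126 - 48) = 16*(-126 - 48) = 16*(-174) = -2784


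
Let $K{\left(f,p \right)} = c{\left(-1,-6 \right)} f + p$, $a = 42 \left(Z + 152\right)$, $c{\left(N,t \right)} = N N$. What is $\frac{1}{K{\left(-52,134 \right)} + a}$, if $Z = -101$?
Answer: $\frac{1}{2224} \approx 0.00044964$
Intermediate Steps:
$c{\left(N,t \right)} = N^{2}$
$a = 2142$ ($a = 42 \left(-101 + 152\right) = 42 \cdot 51 = 2142$)
$K{\left(f,p \right)} = f + p$ ($K{\left(f,p \right)} = \left(-1\right)^{2} f + p = 1 f + p = f + p$)
$\frac{1}{K{\left(-52,134 \right)} + a} = \frac{1}{\left(-52 + 134\right) + 2142} = \frac{1}{82 + 2142} = \frac{1}{2224}$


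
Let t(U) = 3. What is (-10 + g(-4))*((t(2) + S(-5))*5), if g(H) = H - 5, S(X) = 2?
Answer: -475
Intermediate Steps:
g(H) = -5 + H
(-10 + g(-4))*((t(2) + S(-5))*5) = (-10 + (-5 - 4))*((3 + 2)*5) = (-10 - 9)*(5*5) = -19*25 = -475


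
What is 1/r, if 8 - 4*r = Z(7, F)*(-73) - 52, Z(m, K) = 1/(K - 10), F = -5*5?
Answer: 140/2027 ≈ 0.069068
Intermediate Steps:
F = -25
Z(m, K) = 1/(-10 + K)
r = 2027/140 (r = 2 - (-73/(-10 - 25) - 52)/4 = 2 - (-73/(-35) - 52)/4 = 2 - (-1/35*(-73) - 52)/4 = 2 - (73/35 - 52)/4 = 2 - ¼*(-1747/35) = 2 + 1747/140 = 2027/140 ≈ 14.479)
1/r = 1/(2027/140) = 140/2027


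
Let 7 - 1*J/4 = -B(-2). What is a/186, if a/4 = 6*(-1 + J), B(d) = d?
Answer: 76/31 ≈ 2.4516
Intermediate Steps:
J = 20 (J = 28 - (-4)*(-2) = 28 - 4*2 = 28 - 8 = 20)
a = 456 (a = 4*(6*(-1 + 20)) = 4*(6*19) = 4*114 = 456)
a/186 = 456/186 = 456*(1/186) = 76/31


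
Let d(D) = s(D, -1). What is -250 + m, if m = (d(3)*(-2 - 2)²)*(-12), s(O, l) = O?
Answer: -826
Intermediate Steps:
d(D) = D
m = -576 (m = (3*(-2 - 2)²)*(-12) = (3*(-4)²)*(-12) = (3*16)*(-12) = 48*(-12) = -576)
-250 + m = -250 - 576 = -826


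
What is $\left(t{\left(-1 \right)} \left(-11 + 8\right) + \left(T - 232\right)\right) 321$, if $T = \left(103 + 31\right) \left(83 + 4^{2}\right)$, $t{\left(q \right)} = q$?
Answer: $4184877$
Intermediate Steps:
$T = 13266$ ($T = 134 \left(83 + 16\right) = 134 \cdot 99 = 13266$)
$\left(t{\left(-1 \right)} \left(-11 + 8\right) + \left(T - 232\right)\right) 321 = \left(- (-11 + 8) + \left(13266 - 232\right)\right) 321 = \left(\left(-1\right) \left(-3\right) + 13034\right) 321 = \left(3 + 13034\right) 321 = 13037 \cdot 321 = 4184877$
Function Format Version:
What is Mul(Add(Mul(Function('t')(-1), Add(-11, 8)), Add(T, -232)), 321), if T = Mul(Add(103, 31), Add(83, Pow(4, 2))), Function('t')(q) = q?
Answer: 4184877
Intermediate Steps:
T = 13266 (T = Mul(134, Add(83, 16)) = Mul(134, 99) = 13266)
Mul(Add(Mul(Function('t')(-1), Add(-11, 8)), Add(T, -232)), 321) = Mul(Add(Mul(-1, Add(-11, 8)), Add(13266, -232)), 321) = Mul(Add(Mul(-1, -3), 13034), 321) = Mul(Add(3, 13034), 321) = Mul(13037, 321) = 4184877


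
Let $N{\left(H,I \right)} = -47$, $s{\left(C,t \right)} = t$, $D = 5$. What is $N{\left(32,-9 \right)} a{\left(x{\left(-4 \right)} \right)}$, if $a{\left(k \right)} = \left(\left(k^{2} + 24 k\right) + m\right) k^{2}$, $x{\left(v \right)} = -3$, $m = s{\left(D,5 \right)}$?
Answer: $24534$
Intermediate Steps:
$m = 5$
$a{\left(k \right)} = k^{2} \left(5 + k^{2} + 24 k\right)$ ($a{\left(k \right)} = \left(\left(k^{2} + 24 k\right) + 5\right) k^{2} = \left(5 + k^{2} + 24 k\right) k^{2} = k^{2} \left(5 + k^{2} + 24 k\right)$)
$N{\left(32,-9 \right)} a{\left(x{\left(-4 \right)} \right)} = - 47 \left(-3\right)^{2} \left(5 + \left(-3\right)^{2} + 24 \left(-3\right)\right) = - 47 \cdot 9 \left(5 + 9 - 72\right) = - 47 \cdot 9 \left(-58\right) = \left(-47\right) \left(-522\right) = 24534$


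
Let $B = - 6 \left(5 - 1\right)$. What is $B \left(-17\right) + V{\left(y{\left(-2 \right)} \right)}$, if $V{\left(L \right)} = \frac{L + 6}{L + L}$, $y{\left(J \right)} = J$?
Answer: $407$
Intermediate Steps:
$V{\left(L \right)} = \frac{6 + L}{2 L}$
$B = -24$ ($B = \left(-6\right) 4 = -24$)
$B \left(-17\right) + V{\left(y{\left(-2 \right)} \right)} = \left(-24\right) \left(-17\right) + \frac{6 - 2}{2 \left(-2\right)} = 408 + \frac{1}{2} \left(- \frac{1}{2}\right) 4 = 408 - 1 = 407$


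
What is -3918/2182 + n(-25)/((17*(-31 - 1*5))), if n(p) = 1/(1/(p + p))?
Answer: -572179/333846 ≈ -1.7139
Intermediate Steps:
n(p) = 2*p (n(p) = 1/(1/(2*p)) = 2*p)
-3918/2182 + n(-25)/((17*(-31 - 1*5))) = -3918/2182 + (2*(-25))/((17*(-31 - 1*5))) = -3918*1/2182 - 50*1/(17*(-31 - 5)) = -1959/1091 - 50/(17*(-36)) = -1959/1091 - 50/(-612) = -1959/1091 - 50*(-1/612) = -1959/1091 + 25/306 = -572179/333846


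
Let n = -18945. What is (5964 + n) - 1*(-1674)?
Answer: -11307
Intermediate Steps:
(5964 + n) - 1*(-1674) = (5964 - 18945) - 1*(-1674) = -12981 + 1674 = -11307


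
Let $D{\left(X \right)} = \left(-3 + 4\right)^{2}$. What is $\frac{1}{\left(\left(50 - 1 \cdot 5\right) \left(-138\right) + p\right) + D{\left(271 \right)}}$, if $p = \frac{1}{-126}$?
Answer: $- \frac{126}{782335} \approx -0.00016106$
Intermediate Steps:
$D{\left(X \right)} = 1$ ($D{\left(X \right)} = 1^{2} = 1$)
$p = - \frac{1}{126} \approx -0.0079365$
$\frac{1}{\left(\left(50 - 1 \cdot 5\right) \left(-138\right) + p\right) + D{\left(271 \right)}} = \frac{1}{\left(\left(50 - 1 \cdot 5\right) \left(-138\right) - \frac{1}{126}\right) + 1} = \frac{1}{\left(\left(50 - 5\right) \left(-138\right) - \frac{1}{126}\right) + 1} = \frac{1}{\left(45 \left(-138\right) - \frac{1}{126}\right) + 1} = \frac{1}{\left(-6210 - \frac{1}{126}\right) + 1} = \frac{1}{- \frac{782461}{126} + 1} = \frac{1}{- \frac{782335}{126}} = - \frac{126}{782335}$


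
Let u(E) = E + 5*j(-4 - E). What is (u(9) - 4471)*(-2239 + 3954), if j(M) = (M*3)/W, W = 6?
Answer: -15416135/2 ≈ -7.7081e+6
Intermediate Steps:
j(M) = M/2 (j(M) = (M*3)/6 = (3*M)*(1/6) = M/2)
u(E) = -10 - 3*E/2 (u(E) = E + 5*((-4 - E)/2) = E + 5*(-2 - E/2) = E + (-10 - 5*E/2) = -10 - 3*E/2)
(u(9) - 4471)*(-2239 + 3954) = ((-10 - 3/2*9) - 4471)*(-2239 + 3954) = ((-10 - 27/2) - 4471)*1715 = (-47/2 - 4471)*1715 = -8989/2*1715 = -15416135/2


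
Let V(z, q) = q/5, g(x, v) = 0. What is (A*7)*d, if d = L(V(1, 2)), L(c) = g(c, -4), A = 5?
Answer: 0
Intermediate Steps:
V(z, q) = q/5 (V(z, q) = q*(1/5) = q/5)
L(c) = 0
d = 0
(A*7)*d = (5*7)*0 = 35*0 = 0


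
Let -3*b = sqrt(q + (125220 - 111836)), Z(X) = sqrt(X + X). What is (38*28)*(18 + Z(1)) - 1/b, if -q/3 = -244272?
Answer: 19152 + 1064*sqrt(2) + 3*sqrt(7462)/74620 ≈ 20657.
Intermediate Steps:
q = 732816 (q = -3*(-244272) = 732816)
Z(X) = sqrt(2)*sqrt(X) (Z(X) = sqrt(2*X) = sqrt(2)*sqrt(X))
b = -10*sqrt(7462)/3 (b = -sqrt(732816 + (125220 - 111836))/3 = -sqrt(732816 + 13384)/3 = -10*sqrt(7462)/3 ≈ -287.94)
(38*28)*(18 + Z(1)) - 1/b = (38*28)*(18 + sqrt(2)*sqrt(1)) - 1/((-10*sqrt(7462)/3)) = 1064*(18 + sqrt(2)*1) - (-3)*sqrt(7462)/74620 = 1064*(18 + sqrt(2)) + 3*sqrt(7462)/74620 = (19152 + 1064*sqrt(2)) + 3*sqrt(7462)/74620 = 19152 + 1064*sqrt(2) + 3*sqrt(7462)/74620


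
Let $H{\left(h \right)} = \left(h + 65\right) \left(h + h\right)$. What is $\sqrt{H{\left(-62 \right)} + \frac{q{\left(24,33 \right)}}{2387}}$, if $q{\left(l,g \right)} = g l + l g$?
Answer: $\frac{2 i \sqrt{4371465}}{217} \approx 19.27 i$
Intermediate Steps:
$H{\left(h \right)} = 2 h \left(65 + h\right)$ ($H{\left(h \right)} = \left(65 + h\right) 2 h = 2 h \left(65 + h\right)$)
$q{\left(l,g \right)} = 2 g l$ ($q{\left(l,g \right)} = g l + g l = 2 g l$)
$\sqrt{H{\left(-62 \right)} + \frac{q{\left(24,33 \right)}}{2387}} = \sqrt{2 \left(-62\right) \left(65 - 62\right) + \frac{2 \cdot 33 \cdot 24}{2387}} = \sqrt{2 \left(-62\right) 3 + 1584 \cdot \frac{1}{2387}} = \sqrt{-372 + \frac{144}{217}} = \sqrt{- \frac{80580}{217}} = \frac{2 i \sqrt{4371465}}{217}$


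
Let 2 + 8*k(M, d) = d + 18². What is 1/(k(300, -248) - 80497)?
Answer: -4/321951 ≈ -1.2424e-5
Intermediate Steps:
k(M, d) = 161/4 + d/8 (k(M, d) = -¼ + (d + 18²)/8 = -¼ + (d + 324)/8 = -¼ + (324 + d)/8 = -¼ + (81/2 + d/8) = 161/4 + d/8)
1/(k(300, -248) - 80497) = 1/((161/4 + (⅛)*(-248)) - 80497) = 1/((161/4 - 31) - 80497) = 1/(37/4 - 80497) = 1/(-321951/4) = -4/321951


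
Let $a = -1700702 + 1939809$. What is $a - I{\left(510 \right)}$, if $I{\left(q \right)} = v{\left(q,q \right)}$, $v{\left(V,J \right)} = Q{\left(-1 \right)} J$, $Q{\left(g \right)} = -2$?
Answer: $240127$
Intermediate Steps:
$v{\left(V,J \right)} = - 2 J$
$I{\left(q \right)} = - 2 q$
$a = 239107$
$a - I{\left(510 \right)} = 239107 - \left(-2\right) 510 = 239107 - -1020 = 239107 + 1020 = 240127$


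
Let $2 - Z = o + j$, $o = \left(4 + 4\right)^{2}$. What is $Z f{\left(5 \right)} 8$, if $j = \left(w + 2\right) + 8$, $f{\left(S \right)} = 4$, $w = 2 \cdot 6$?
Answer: $-2688$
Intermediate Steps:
$w = 12$
$o = 64$ ($o = 8^{2} = 64$)
$j = 22$ ($j = \left(12 + 2\right) + 8 = 14 + 8 = 22$)
$Z = -84$ ($Z = 2 - \left(64 + 22\right) = 2 - 86 = -84$)
$Z f{\left(5 \right)} 8 = \left(-84\right) 4 \cdot 8 = \left(-336\right) 8 = -2688$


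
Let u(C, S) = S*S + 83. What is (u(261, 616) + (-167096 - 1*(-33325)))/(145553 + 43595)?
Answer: 61442/47287 ≈ 1.2993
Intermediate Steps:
u(C, S) = 83 + S² (u(C, S) = S² + 83 = 83 + S²)
(u(261, 616) + (-167096 - 1*(-33325)))/(145553 + 43595) = ((83 + 616²) + (-167096 - 1*(-33325)))/(145553 + 43595) = ((83 + 379456) + (-167096 + 33325))/189148 = (379539 - 133771)*(1/189148) = 245768*(1/189148) = 61442/47287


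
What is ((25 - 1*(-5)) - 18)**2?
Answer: 144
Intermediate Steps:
((25 - 1*(-5)) - 18)**2 = ((25 + 5) - 18)**2 = (30 - 18)**2 = 12**2 = 144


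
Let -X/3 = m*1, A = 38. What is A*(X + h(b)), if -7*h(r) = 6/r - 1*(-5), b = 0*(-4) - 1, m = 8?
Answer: -6346/7 ≈ -906.57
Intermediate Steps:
b = -1 (b = 0 - 1 = -1)
X = -24 ≈ -24.000
h(r) = -5/7 - 6/(7*r) (h(r) = -(6/r - 1*(-5))/7 = -(6/r + 5)/7 = -(5 + 6/r)/7 = -5/7 - 6/(7*r))
A*(X + h(b)) = 38*(-24 + (1/7)*(-6 - 5*(-1))/(-1)) = 38*(-24 + (1/7)*(-1)*(-6 + 5)) = 38*(-24 + (1/7)*(-1)*(-1)) = 38*(-24 + 1/7) = 38*(-167/7) = -6346/7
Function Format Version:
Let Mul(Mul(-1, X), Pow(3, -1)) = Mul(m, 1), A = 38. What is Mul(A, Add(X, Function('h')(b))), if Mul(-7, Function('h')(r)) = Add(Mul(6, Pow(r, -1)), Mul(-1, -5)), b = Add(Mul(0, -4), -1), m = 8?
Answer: Rational(-6346, 7) ≈ -906.57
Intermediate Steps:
b = -1 (b = Add(0, -1) = -1)
X = -24 (X = Mul(-3, Mul(8, 1)) = Mul(-3, 8) = -24)
Function('h')(r) = Add(Rational(-5, 7), Mul(Rational(-6, 7), Pow(r, -1))) (Function('h')(r) = Mul(Rational(-1, 7), Add(Mul(6, Pow(r, -1)), Mul(-1, -5))) = Mul(Rational(-1, 7), Add(Mul(6, Pow(r, -1)), 5)) = Mul(Rational(-1, 7), Add(5, Mul(6, Pow(r, -1)))) = Add(Rational(-5, 7), Mul(Rational(-6, 7), Pow(r, -1))))
Mul(A, Add(X, Function('h')(b))) = Mul(38, Add(-24, Mul(Rational(1, 7), Pow(-1, -1), Add(-6, Mul(-5, -1))))) = Mul(38, Add(-24, Mul(Rational(1, 7), -1, Add(-6, 5)))) = Mul(38, Add(-24, Mul(Rational(1, 7), -1, -1))) = Mul(38, Add(-24, Rational(1, 7))) = Mul(38, Rational(-167, 7)) = Rational(-6346, 7)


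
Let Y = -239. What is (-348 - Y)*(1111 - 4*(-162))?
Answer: -191731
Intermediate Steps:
(-348 - Y)*(1111 - 4*(-162)) = (-348 - 1*(-239))*(1111 - 4*(-162)) = (-348 + 239)*(1111 + 648) = -109*1759 = -191731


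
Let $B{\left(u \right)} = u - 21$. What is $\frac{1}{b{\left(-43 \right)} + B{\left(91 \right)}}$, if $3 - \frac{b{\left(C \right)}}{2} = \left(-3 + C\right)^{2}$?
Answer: $- \frac{1}{4156} \approx -0.00024062$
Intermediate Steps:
$B{\left(u \right)} = -21 + u$
$b{\left(C \right)} = 6 - 2 \left(-3 + C\right)^{2}$
$\frac{1}{b{\left(-43 \right)} + B{\left(91 \right)}} = \frac{1}{\left(6 - 2 \left(-3 - 43\right)^{2}\right) + \left(-21 + 91\right)} = \frac{1}{\left(6 - 2 \left(-46\right)^{2}\right) + 70} = \frac{1}{\left(6 - 4232\right) + 70} = \frac{1}{-4226 + 70} = \frac{1}{-4156} = - \frac{1}{4156}$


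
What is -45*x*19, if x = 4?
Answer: -3420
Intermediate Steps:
-45*x*19 = -45*4*19 = -180*19 = -3420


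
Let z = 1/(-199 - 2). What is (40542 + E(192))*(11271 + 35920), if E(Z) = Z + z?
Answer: 386377869803/201 ≈ 1.9223e+9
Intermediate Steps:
z = -1/201 (z = 1/(-201) = -1/201 ≈ -0.0049751)
E(Z) = -1/201 + Z (E(Z) = Z - 1/201 = -1/201 + Z)
(40542 + E(192))*(11271 + 35920) = (40542 + (-1/201 + 192))*(11271 + 35920) = (40542 + 38591/201)*47191 = (8187533/201)*47191 = 386377869803/201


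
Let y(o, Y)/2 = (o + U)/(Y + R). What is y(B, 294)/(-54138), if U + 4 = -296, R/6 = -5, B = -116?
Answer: 52/893277 ≈ 5.8213e-5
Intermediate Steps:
R = -30 (R = 6*(-5) = -30)
U = -300 (U = -4 - 296 = -300)
y(o, Y) = 2*(-300 + o)/(-30 + Y) (y(o, Y) = 2*((o - 300)/(Y - 30)) = 2*((-300 + o)/(-30 + Y)) = 2*(-300 + o)/(-30 + Y))
y(B, 294)/(-54138) = (2*(-300 - 116)/(-30 + 294))/(-54138) = (2*(-416)/264)*(-1/54138) = (2*(1/264)*(-416))*(-1/54138) = -104/33*(-1/54138) = 52/893277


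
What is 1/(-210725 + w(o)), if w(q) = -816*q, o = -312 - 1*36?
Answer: 1/73243 ≈ 1.3653e-5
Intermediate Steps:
o = -348 (o = -312 - 36 = -348)
1/(-210725 + w(o)) = 1/(-210725 - 816*(-348)) = 1/(-210725 + 283968) = 1/73243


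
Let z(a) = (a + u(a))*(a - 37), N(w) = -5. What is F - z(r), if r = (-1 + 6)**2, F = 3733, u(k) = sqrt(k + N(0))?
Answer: 4033 + 24*sqrt(5) ≈ 4086.7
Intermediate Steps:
u(k) = sqrt(-5 + k) (u(k) = sqrt(k - 5) = sqrt(-5 + k))
r = 25 (r = 5**2 = 25)
z(a) = (-37 + a)*(a + sqrt(-5 + a)) (z(a) = (a + sqrt(-5 + a))*(a - 37) = (a + sqrt(-5 + a))*(-37 + a) = (-37 + a)*(a + sqrt(-5 + a)))
F - z(r) = 3733 - (25**2 - 37*25 - 37*sqrt(-5 + 25) + 25*sqrt(-5 + 25)) = 3733 - (625 - 925 - 74*sqrt(5) + 25*sqrt(20)) = 3733 - (625 - 925 - 74*sqrt(5) + 25*(2*sqrt(5))) = 3733 - (625 - 925 - 74*sqrt(5) + 50*sqrt(5)) = 3733 - (-300 - 24*sqrt(5)) = 3733 + (300 + 24*sqrt(5)) = 4033 + 24*sqrt(5)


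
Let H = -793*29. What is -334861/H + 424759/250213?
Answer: 93554758116/5754148361 ≈ 16.259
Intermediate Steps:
H = -22997
-334861/H + 424759/250213 = -334861/(-22997) + 424759/250213 = -334861*(-1/22997) + 424759*(1/250213) = 334861/22997 + 424759/250213 = 93554758116/5754148361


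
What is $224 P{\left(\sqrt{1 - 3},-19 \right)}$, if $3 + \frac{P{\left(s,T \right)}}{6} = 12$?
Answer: $12096$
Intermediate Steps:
$P{\left(s,T \right)} = 54$ ($P{\left(s,T \right)} = -18 + 6 \cdot 12 = -18 + 72 = 54$)
$224 P{\left(\sqrt{1 - 3},-19 \right)} = 224 \cdot 54 = 12096$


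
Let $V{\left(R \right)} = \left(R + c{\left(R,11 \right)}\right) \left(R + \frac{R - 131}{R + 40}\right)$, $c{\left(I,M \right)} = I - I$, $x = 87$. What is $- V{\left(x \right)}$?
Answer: $- \frac{957435}{127} \approx -7538.9$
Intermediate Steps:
$c{\left(I,M \right)} = 0$
$V{\left(R \right)} = R \left(R + \frac{-131 + R}{40 + R}\right)$ ($V{\left(R \right)} = \left(R + 0\right) \left(R + \frac{R - 131}{R + 40}\right) = R \left(R + \frac{-131 + R}{40 + R}\right)$)
$- V{\left(x \right)} = - \frac{87 \left(-131 + 87^{2} + 41 \cdot 87\right)}{40 + 87} = - \frac{87 \left(-131 + 7569 + 3567\right)}{127} = - \frac{87 \cdot 11005}{127} = \left(-1\right) \frac{957435}{127} = - \frac{957435}{127}$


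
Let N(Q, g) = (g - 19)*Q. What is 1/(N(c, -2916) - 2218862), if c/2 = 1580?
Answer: -1/11493462 ≈ -8.7006e-8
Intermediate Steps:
c = 3160 (c = 2*1580 = 3160)
N(Q, g) = Q*(-19 + g) (N(Q, g) = (-19 + g)*Q = Q*(-19 + g))
1/(N(c, -2916) - 2218862) = 1/(3160*(-19 - 2916) - 2218862) = 1/(3160*(-2935) - 2218862) = 1/(-9274600 - 2218862) = 1/(-11493462) = -1/11493462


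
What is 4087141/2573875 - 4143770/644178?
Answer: -4016349846826/829016824875 ≈ -4.8447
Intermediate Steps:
4087141/2573875 - 4143770/644178 = 4087141*(1/2573875) - 4143770*1/644178 = 4087141/2573875 - 2071885/322089 = -4016349846826/829016824875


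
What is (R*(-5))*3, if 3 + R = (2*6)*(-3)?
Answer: 585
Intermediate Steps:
R = -39 (R = -3 + (2*6)*(-3) = -3 + 12*(-3) = -3 - 36 = -39)
(R*(-5))*3 = -39*(-5)*3 = 195*3 = 585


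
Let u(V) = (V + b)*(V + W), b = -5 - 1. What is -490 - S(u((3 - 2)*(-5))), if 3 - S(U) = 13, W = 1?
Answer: -480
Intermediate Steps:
b = -6
u(V) = (1 + V)*(-6 + V) (u(V) = (V - 6)*(V + 1) = (-6 + V)*(1 + V) = (1 + V)*(-6 + V))
S(U) = -10 (S(U) = 3 - 1*13 = 3 - 13 = -10)
-490 - S(u((3 - 2)*(-5))) = -490 - 1*(-10) = -490 + 10 = -480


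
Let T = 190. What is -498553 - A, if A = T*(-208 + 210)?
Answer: -498933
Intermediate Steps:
A = 380 (A = 190*(-208 + 210) = 190*2 = 380)
-498553 - A = -498553 - 1*380 = -498553 - 380 = -498933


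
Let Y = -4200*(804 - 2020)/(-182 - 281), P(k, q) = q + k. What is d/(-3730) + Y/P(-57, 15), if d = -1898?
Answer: 227223387/863495 ≈ 263.14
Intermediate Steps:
P(k, q) = k + q
Y = -5107200/463 (Y = -4200/((-463/(-1216))) = -4200/((-463*(-1/1216))) = -4200/463/1216 = -4200*1216/463 = -5107200/463 ≈ -11031.)
d/(-3730) + Y/P(-57, 15) = -1898/(-3730) - 5107200/(463*(-57 + 15)) = -1898*(-1/3730) - 5107200/463/(-42) = 949/1865 - 5107200/463*(-1/42) = 949/1865 + 121600/463 = 227223387/863495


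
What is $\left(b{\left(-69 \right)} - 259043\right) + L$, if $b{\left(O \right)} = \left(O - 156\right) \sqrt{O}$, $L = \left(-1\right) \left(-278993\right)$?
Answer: $19950 - 225 i \sqrt{69} \approx 19950.0 - 1869.0 i$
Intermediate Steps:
$L = 278993$
$b{\left(O \right)} = \sqrt{O} \left(-156 + O\right)$ ($b{\left(O \right)} = \left(O - 156\right) \sqrt{O} = \left(-156 + O\right) \sqrt{O} = \sqrt{O} \left(-156 + O\right)$)
$\left(b{\left(-69 \right)} - 259043\right) + L = \left(\sqrt{-69} \left(-156 - 69\right) - 259043\right) + 278993 = \left(i \sqrt{69} \left(-225\right) - 259043\right) + 278993 = \left(- 225 i \sqrt{69} - 259043\right) + 278993 = \left(-259043 - 225 i \sqrt{69}\right) + 278993 = 19950 - 225 i \sqrt{69}$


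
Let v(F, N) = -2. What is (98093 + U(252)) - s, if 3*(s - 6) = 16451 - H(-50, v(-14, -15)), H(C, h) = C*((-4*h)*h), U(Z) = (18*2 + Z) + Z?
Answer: 93410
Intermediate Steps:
U(Z) = 36 + 2*Z (U(Z) = (36 + Z) + Z = 36 + 2*Z)
H(C, h) = -4*C*h² (H(C, h) = C*(-4*h²) = -4*C*h²)
s = 5223 (s = 6 + (16451 - (-4)*(-50)*(-2)²)/3 = 6 + (16451 - (-4)*(-50)*4)/3 = 6 + (16451 - 1*800)/3 = 6 + (16451 - 800)/3 = 6 + (⅓)*15651 = 6 + 5217 = 5223)
(98093 + U(252)) - s = (98093 + (36 + 2*252)) - 1*5223 = (98093 + (36 + 504)) - 5223 = (98093 + 540) - 5223 = 98633 - 5223 = 93410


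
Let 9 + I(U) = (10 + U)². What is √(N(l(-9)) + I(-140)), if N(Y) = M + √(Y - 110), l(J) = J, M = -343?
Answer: √(16548 + I*√119) ≈ 128.64 + 0.0424*I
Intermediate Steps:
N(Y) = -343 + √(-110 + Y) (N(Y) = -343 + √(Y - 110) = -343 + √(-110 + Y))
I(U) = -9 + (10 + U)²
√(N(l(-9)) + I(-140)) = √((-343 + √(-110 - 9)) + (-9 + (10 - 140)²)) = √((-343 + √(-119)) + (-9 + (-130)²)) = √((-343 + I*√119) + (-9 + 16900)) = √((-343 + I*√119) + 16891) = √(16548 + I*√119)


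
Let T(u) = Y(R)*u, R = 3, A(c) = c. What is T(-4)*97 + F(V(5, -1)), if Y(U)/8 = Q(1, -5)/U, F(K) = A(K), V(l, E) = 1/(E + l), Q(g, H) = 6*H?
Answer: 124161/4 ≈ 31040.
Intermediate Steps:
F(K) = K
Y(U) = -240/U (Y(U) = 8*((6*(-5))/U) = 8*(-30/U) = -240/U)
T(u) = -80*u (T(u) = (-240/3)*u = (-240*⅓)*u = -80*u)
T(-4)*97 + F(V(5, -1)) = -80*(-4)*97 + 1/(-1 + 5) = 320*97 + 1/4 = 31040 + ¼ = 124161/4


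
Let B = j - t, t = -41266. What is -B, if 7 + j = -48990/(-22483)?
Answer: -927675087/22483 ≈ -41261.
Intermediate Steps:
j = -108391/22483 (j = -7 - 48990/(-22483) = -7 - 48990*(-1/22483) = -7 + 48990/22483 = -108391/22483 ≈ -4.8210)
B = 927675087/22483 (B = -108391/22483 - 1*(-41266) = -108391/22483 + 41266 = 927675087/22483 ≈ 41261.)
-B = -1*927675087/22483 = -927675087/22483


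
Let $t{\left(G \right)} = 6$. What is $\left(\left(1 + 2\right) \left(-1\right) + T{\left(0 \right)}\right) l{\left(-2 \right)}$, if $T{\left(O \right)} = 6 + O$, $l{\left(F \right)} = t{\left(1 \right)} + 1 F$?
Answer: $12$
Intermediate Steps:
$l{\left(F \right)} = 6 + F$ ($l{\left(F \right)} = 6 + 1 F = 6 + F$)
$\left(\left(1 + 2\right) \left(-1\right) + T{\left(0 \right)}\right) l{\left(-2 \right)} = \left(\left(1 + 2\right) \left(-1\right) + \left(6 + 0\right)\right) \left(6 - 2\right) = \left(3 \left(-1\right) + 6\right) 4 = \left(-3 + 6\right) 4 = 3 \cdot 4 = 12$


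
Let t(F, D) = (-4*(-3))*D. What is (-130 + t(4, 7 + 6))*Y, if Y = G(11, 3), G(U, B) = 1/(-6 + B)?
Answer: -26/3 ≈ -8.6667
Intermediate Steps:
t(F, D) = 12*D
Y = -⅓ (Y = 1/(-6 + 3) = 1/(-3) = -⅓ ≈ -0.33333)
(-130 + t(4, 7 + 6))*Y = (-130 + 12*(7 + 6))*(-⅓) = (-130 + 12*13)*(-⅓) = (-130 + 156)*(-⅓) = 26*(-⅓) = -26/3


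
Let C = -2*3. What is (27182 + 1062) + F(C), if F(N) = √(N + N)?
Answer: 28244 + 2*I*√3 ≈ 28244.0 + 3.4641*I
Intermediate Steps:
C = -6
F(N) = √2*√N (F(N) = √(2*N) = √2*√N)
(27182 + 1062) + F(C) = (27182 + 1062) + √2*√(-6) = 28244 + √2*(I*√6) = 28244 + 2*I*√3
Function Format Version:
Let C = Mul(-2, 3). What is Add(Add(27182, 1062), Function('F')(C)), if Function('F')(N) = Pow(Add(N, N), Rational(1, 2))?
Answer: Add(28244, Mul(2, I, Pow(3, Rational(1, 2)))) ≈ Add(28244., Mul(3.4641, I))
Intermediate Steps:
C = -6
Function('F')(N) = Mul(Pow(2, Rational(1, 2)), Pow(N, Rational(1, 2))) (Function('F')(N) = Pow(Mul(2, N), Rational(1, 2)) = Mul(Pow(2, Rational(1, 2)), Pow(N, Rational(1, 2))))
Add(Add(27182, 1062), Function('F')(C)) = Add(Add(27182, 1062), Mul(Pow(2, Rational(1, 2)), Pow(-6, Rational(1, 2)))) = Add(28244, Mul(Pow(2, Rational(1, 2)), Mul(I, Pow(6, Rational(1, 2))))) = Add(28244, Mul(2, I, Pow(3, Rational(1, 2))))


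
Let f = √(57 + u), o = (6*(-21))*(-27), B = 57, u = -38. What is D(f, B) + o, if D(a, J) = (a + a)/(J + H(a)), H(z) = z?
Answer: 289169/85 + 3*√19/85 ≈ 3402.1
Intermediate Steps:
o = 3402 (o = -126*(-27) = 3402)
f = √19 (f = √(57 - 38) = √19 ≈ 4.3589)
D(a, J) = 2*a/(J + a) (D(a, J) = (a + a)/(J + a) = (2*a)/(J + a) = 2*a/(J + a))
D(f, B) + o = 2*√19/(57 + √19) + 3402 = 3402 + 2*√19/(57 + √19)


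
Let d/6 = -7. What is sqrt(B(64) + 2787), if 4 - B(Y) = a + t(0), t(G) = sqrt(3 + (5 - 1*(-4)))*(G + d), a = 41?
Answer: sqrt(2750 + 84*sqrt(3)) ≈ 53.810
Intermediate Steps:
d = -42 (d = 6*(-7) = -42)
t(G) = 2*sqrt(3)*(-42 + G) (t(G) = sqrt(3 + (5 - 1*(-4)))*(G - 42) = sqrt(3 + (5 + 4))*(-42 + G) = sqrt(3 + 9)*(-42 + G) = sqrt(12)*(-42 + G) = (2*sqrt(3))*(-42 + G) = 2*sqrt(3)*(-42 + G))
B(Y) = -37 + 84*sqrt(3) (B(Y) = 4 - (41 + 2*sqrt(3)*(-42 + 0)) = 4 - (41 + 2*sqrt(3)*(-42)) = 4 - (41 - 84*sqrt(3)) = 4 + (-41 + 84*sqrt(3)) = -37 + 84*sqrt(3))
sqrt(B(64) + 2787) = sqrt((-37 + 84*sqrt(3)) + 2787) = sqrt(2750 + 84*sqrt(3))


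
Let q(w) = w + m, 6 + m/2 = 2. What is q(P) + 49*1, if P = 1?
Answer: 42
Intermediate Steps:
m = -8 (m = -12 + 2*2 = -12 + 4 = -8)
q(w) = -8 + w (q(w) = w - 8 = -8 + w)
q(P) + 49*1 = (-8 + 1) + 49*1 = -7 + 49 = 42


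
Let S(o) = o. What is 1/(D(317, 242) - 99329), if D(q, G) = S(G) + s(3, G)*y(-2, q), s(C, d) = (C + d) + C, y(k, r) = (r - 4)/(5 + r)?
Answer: -161/15914195 ≈ -1.0117e-5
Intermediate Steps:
y(k, r) = (-4 + r)/(5 + r)
s(C, d) = d + 2*C
D(q, G) = G + (-4 + q)*(6 + G)/(5 + q) (D(q, G) = G + (G + 2*3)*((-4 + q)/(5 + q)) = G + (G + 6)*((-4 + q)/(5 + q)) = G + (6 + G)*((-4 + q)/(5 + q)) = G + (-4 + q)*(6 + G)/(5 + q))
1/(D(317, 242) - 99329) = 1/((242*(5 + 317) + (-4 + 317)*(6 + 242))/(5 + 317) - 99329) = 1/((242*322 + 313*248)/322 - 99329) = 1/((77924 + 77624)/322 - 99329) = 1/((1/322)*155548 - 99329) = 1/(77774/161 - 99329) = 1/(-15914195/161) = -161/15914195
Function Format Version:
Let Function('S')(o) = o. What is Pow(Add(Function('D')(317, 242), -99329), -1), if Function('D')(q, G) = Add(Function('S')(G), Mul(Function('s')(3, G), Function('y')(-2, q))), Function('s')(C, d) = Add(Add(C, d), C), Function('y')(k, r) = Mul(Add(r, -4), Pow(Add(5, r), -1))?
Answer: Rational(-161, 15914195) ≈ -1.0117e-5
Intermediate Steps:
Function('y')(k, r) = Mul(Pow(Add(5, r), -1), Add(-4, r)) (Function('y')(k, r) = Mul(Add(-4, r), Pow(Add(5, r), -1)) = Mul(Pow(Add(5, r), -1), Add(-4, r)))
Function('s')(C, d) = Add(d, Mul(2, C))
Function('D')(q, G) = Add(G, Mul(Pow(Add(5, q), -1), Add(-4, q), Add(6, G))) (Function('D')(q, G) = Add(G, Mul(Add(G, Mul(2, 3)), Mul(Pow(Add(5, q), -1), Add(-4, q)))) = Add(G, Mul(Add(G, 6), Mul(Pow(Add(5, q), -1), Add(-4, q)))) = Add(G, Mul(Add(6, G), Mul(Pow(Add(5, q), -1), Add(-4, q)))) = Add(G, Mul(Pow(Add(5, q), -1), Add(-4, q), Add(6, G))))
Pow(Add(Function('D')(317, 242), -99329), -1) = Pow(Add(Mul(Pow(Add(5, 317), -1), Add(Mul(242, Add(5, 317)), Mul(Add(-4, 317), Add(6, 242)))), -99329), -1) = Pow(Add(Mul(Pow(322, -1), Add(Mul(242, 322), Mul(313, 248))), -99329), -1) = Pow(Add(Mul(Rational(1, 322), Add(77924, 77624)), -99329), -1) = Pow(Add(Mul(Rational(1, 322), 155548), -99329), -1) = Pow(Add(Rational(77774, 161), -99329), -1) = Pow(Rational(-15914195, 161), -1) = Rational(-161, 15914195)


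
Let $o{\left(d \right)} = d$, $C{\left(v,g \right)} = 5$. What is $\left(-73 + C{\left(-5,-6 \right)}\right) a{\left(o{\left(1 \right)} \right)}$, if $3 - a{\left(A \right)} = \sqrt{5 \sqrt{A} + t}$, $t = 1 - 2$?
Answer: $-68$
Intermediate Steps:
$t = -1$
$a{\left(A \right)} = 3 - \sqrt{-1 + 5 \sqrt{A}}$ ($a{\left(A \right)} = 3 - \sqrt{5 \sqrt{A} - 1} = 3 - \sqrt{-1 + 5 \sqrt{A}}$)
$\left(-73 + C{\left(-5,-6 \right)}\right) a{\left(o{\left(1 \right)} \right)} = \left(-73 + 5\right) \left(3 - \sqrt{-1 + 5 \sqrt{1}}\right) = - 68 \left(3 - \sqrt{-1 + 5 \cdot 1}\right) = - 68 \left(3 - \sqrt{-1 + 5}\right) = - 68 \left(3 - \sqrt{4}\right) = - 68 \left(3 - 2\right) = \left(-68\right) 1 = -68$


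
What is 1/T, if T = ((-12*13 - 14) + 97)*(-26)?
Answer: 1/1898 ≈ 0.00052687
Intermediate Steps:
T = 1898 (T = ((-156 - 14) + 97)*(-26) = (-170 + 97)*(-26) = -73*(-26) = 1898)
1/T = 1/1898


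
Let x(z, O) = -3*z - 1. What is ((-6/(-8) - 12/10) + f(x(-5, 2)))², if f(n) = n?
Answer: 73441/400 ≈ 183.60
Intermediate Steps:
x(z, O) = -1 - 3*z
((-6/(-8) - 12/10) + f(x(-5, 2)))² = ((-6/(-8) - 12/10) + (-1 - 3*(-5)))² = ((-6*(-⅛) - 12*⅒) + (-1 + 15))² = ((¾ - 6/5) + 14)² = (-9/20 + 14)² = (271/20)² = 73441/400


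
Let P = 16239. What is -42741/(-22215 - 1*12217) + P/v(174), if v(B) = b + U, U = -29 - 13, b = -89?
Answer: -553542177/4510592 ≈ -122.72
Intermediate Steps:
U = -42
v(B) = -131 (v(B) = -89 - 42 = -131)
-42741/(-22215 - 1*12217) + P/v(174) = -42741/(-22215 - 1*12217) + 16239/(-131) = -42741/(-22215 - 12217) + 16239*(-1/131) = -42741/(-34432) - 16239/131 = -42741*(-1/34432) - 16239/131 = 42741/34432 - 16239/131 = -553542177/4510592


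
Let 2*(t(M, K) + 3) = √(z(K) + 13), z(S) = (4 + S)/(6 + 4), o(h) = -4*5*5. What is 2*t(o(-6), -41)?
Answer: -6 + √930/10 ≈ -2.9504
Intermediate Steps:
o(h) = -100 (o(h) = -20*5 = -100)
z(S) = ⅖ + S/10 (z(S) = (4 + S)/10 = (4 + S)*(⅒) = ⅖ + S/10)
t(M, K) = -3 + √(67/5 + K/10)/2 (t(M, K) = -3 + √((⅖ + K/10) + 13)/2 = -3 + √(67/5 + K/10)/2)
2*t(o(-6), -41) = 2*(-3 + √(1340 + 10*(-41))/20) = 2*(-3 + √(1340 - 410)/20) = 2*(-3 + √930/20) = -6 + √930/10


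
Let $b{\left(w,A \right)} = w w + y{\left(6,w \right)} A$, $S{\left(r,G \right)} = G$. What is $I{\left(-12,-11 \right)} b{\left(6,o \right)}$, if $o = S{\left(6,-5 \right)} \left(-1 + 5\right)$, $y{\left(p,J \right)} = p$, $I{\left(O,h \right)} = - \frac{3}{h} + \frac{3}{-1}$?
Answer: $\frac{2520}{11} \approx 229.09$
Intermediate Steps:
$I{\left(O,h \right)} = -3 - \frac{3}{h}$ ($I{\left(O,h \right)} = - \frac{3}{h} + 3 \left(-1\right) = - \frac{3}{h} - 3 = -3 - \frac{3}{h}$)
$o = -20$ ($o = - 5 \left(-1 + 5\right) = \left(-5\right) 4 = -20$)
$b{\left(w,A \right)} = w^{2} + 6 A$ ($b{\left(w,A \right)} = w w + 6 A = w^{2} + 6 A$)
$I{\left(-12,-11 \right)} b{\left(6,o \right)} = \left(-3 - \frac{3}{-11}\right) \left(6^{2} + 6 \left(-20\right)\right) = \left(-3 - - \frac{3}{11}\right) \left(36 - 120\right) = \left(-3 + \frac{3}{11}\right) \left(-84\right) = \left(- \frac{30}{11}\right) \left(-84\right) = \frac{2520}{11}$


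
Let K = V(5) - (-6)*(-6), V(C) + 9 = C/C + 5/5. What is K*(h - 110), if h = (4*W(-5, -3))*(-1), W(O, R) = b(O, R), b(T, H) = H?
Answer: 4214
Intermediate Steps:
V(C) = -7 (V(C) = -9 + (C/C + 5/5) = -9 + (1 + 5*(⅕)) = -9 + (1 + 1) = -9 + 2 = -7)
W(O, R) = R
K = -43 (K = -7 - (-6)*(-6) = -7 - 1*36 = -7 - 36 = -43)
h = 12 (h = (4*(-3))*(-1) = -12*(-1) = 12)
K*(h - 110) = -43*(12 - 110) = -43*(-98) = 4214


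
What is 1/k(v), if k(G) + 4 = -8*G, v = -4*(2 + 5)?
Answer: 1/220 ≈ 0.0045455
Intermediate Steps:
v = -28 (v = -4*7 = -28)
k(G) = -4 - 8*G
1/k(v) = 1/(-4 - 8*(-28)) = 1/(-4 + 224) = 1/220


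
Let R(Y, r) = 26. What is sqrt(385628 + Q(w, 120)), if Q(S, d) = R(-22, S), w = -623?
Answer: sqrt(385654) ≈ 621.01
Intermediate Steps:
Q(S, d) = 26
sqrt(385628 + Q(w, 120)) = sqrt(385628 + 26) = sqrt(385654)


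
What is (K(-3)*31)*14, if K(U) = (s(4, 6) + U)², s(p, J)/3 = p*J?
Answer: 2066274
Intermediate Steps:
s(p, J) = 3*J*p (s(p, J) = 3*(p*J) = 3*(J*p) = 3*J*p)
K(U) = (72 + U)² (K(U) = (3*6*4 + U)² = (72 + U)²)
(K(-3)*31)*14 = ((72 - 3)²*31)*14 = (69²*31)*14 = (4761*31)*14 = 147591*14 = 2066274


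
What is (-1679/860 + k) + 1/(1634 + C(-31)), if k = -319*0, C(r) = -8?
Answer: -1364597/699180 ≈ -1.9517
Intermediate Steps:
k = 0
(-1679/860 + k) + 1/(1634 + C(-31)) = (-1679/860 + 0) + 1/(1634 - 8) = (-1679*1/860 + 0) + 1/1626 = (-1679/860 + 0) + 1/1626 = -1679/860 + 1/1626 = -1364597/699180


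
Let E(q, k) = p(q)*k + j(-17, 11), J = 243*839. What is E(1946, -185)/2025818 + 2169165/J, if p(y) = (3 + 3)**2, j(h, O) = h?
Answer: 1464324071747/137672565462 ≈ 10.636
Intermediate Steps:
J = 203877
p(y) = 36 (p(y) = 6**2 = 36)
E(q, k) = -17 + 36*k (E(q, k) = 36*k - 17 = -17 + 36*k)
E(1946, -185)/2025818 + 2169165/J = (-17 + 36*(-185))/2025818 + 2169165/203877 = (-17 - 6660)*(1/2025818) + 2169165*(1/203877) = -6677*1/2025818 + 723055/67959 = -6677/2025818 + 723055/67959 = 1464324071747/137672565462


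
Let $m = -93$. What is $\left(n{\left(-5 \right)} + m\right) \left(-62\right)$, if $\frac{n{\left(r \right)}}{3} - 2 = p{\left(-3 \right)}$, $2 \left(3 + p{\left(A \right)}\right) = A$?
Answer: $6231$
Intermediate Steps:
$p{\left(A \right)} = -3 + \frac{A}{2}$
$n{\left(r \right)} = - \frac{15}{2}$ ($n{\left(r \right)} = 6 + 3 \left(-3 + \frac{1}{2} \left(-3\right)\right) = 6 + 3 \left(-3 - \frac{3}{2}\right) = 6 + 3 \left(- \frac{9}{2}\right) = 6 - \frac{27}{2} = - \frac{15}{2}$)
$\left(n{\left(-5 \right)} + m\right) \left(-62\right) = \left(- \frac{15}{2} - 93\right) \left(-62\right) = \left(- \frac{201}{2}\right) \left(-62\right) = 6231$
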